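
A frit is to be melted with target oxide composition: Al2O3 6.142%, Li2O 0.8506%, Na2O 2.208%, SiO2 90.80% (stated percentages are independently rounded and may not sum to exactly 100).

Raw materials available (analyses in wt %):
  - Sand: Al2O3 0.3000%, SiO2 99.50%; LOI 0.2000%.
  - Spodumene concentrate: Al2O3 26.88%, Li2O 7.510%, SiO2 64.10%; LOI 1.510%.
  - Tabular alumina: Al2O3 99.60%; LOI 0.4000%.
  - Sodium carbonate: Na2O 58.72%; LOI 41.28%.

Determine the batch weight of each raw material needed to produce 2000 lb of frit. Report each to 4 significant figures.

Working values appear rounded to 4 significant figures; all internal work keeps full float precision at every stage. A single rounding produces each reported result. The derived quantities, which include glass mass, totals, four oxide percentages, LOI, the yield, are computed in exact precision, as quoted within question or answer, starting from the weights for 2000 lb of glass.
Target oxide masses per 2000 lb frit:
  Al2O3: 6.142% × 2000 = 122.8 lb
  Li2O: 0.8506% × 2000 = 17.01 lb
  Na2O: 2.208% × 2000 = 44.16 lb
  SiO2: 90.80% × 2000 = 1816 lb
Oxide-by-oxide audit applying the batch weights above, relative to the basis at hand (every target is met by its sum inside rounding margins):
  Al2O3: 1679·0.003000 + 226.5·0.2688 + 57.14·0.9960 = 122.8 lb (target 122.8 lb)
  Li2O: 226.5·0.07510 = 17.01 lb (target 17.01 lb)
  Na2O: 75.20·0.5872 = 44.16 lb (target 44.16 lb)
  SiO2: 1679·0.9950 + 226.5·0.6410 = 1816 lb (target 1816 lb)
Glass mass check: total batch − LOI = 2000 lb (the Σ of target masses is 2000 lb; against the stated basis, 2000 lb — gaps are rounding artifacts).
Summing the batch: Σ batch = 2038 lb; loss to ignition Σ batch·LOI = 38.05 lb; as yield: glass ÷ batch → 98.13%.

Batch per 2000 lb frit:
  Sand: 1679 lb
  Spodumene concentrate: 226.5 lb
  Tabular alumina: 57.14 lb
  Sodium carbonate: 75.20 lb
Total batch = 2038 lb; LOI loss = 38.05 lb; yield = 98.13%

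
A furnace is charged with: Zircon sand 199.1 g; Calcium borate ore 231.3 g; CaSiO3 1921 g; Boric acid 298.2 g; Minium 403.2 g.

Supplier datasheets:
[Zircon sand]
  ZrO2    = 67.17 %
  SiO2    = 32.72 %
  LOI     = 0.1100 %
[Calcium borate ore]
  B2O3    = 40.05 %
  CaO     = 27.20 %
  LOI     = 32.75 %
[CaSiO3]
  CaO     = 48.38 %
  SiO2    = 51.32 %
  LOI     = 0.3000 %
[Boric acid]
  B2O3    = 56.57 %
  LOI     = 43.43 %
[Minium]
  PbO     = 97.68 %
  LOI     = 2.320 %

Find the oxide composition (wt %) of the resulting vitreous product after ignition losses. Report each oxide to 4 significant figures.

Working values are shown, rounded to 4 significant figures, across the worked steps — the whole derivation runs at exact precision at each step. Each reported result includes exactly one rounding. All derived quantities are recomputed in full float precision (LOI, five oxide percentages, glass mass, totals, yield) from the batch weights on 2832 g of glass, as quoted within the problem or the answer.
What the batch supplies per oxide:
  B2O3: 231.3·0.4005 + 298.2·0.5657 = 261.3 g
  PbO: 403.2·0.9768 = 393.8 g
  ZrO2: 199.1·0.6717 = 133.7 g
  CaO: 231.3·0.2720 + 1921·0.4838 = 992.3 g
  SiO2: 199.1·0.3272 + 1921·0.5132 = 1051 g
LOI: 199.1·0.001100 + 231.3·0.3275 + 1921·0.003000 + 298.2·0.4343 + 403.2·0.02320 = 220.6 g
The glass mass, total less LOI, = 3053 − 220.6 = 2832 g (equal to the oxide-mass sum)
percent share: oxide ÷ glass, ×100

Glass mass = 2832 g (batch 3053 − LOI 220.6).
Composition: B2O3 9.227%, PbO 13.91%, ZrO2 4.722%, CaO 35.04%, SiO2 37.11%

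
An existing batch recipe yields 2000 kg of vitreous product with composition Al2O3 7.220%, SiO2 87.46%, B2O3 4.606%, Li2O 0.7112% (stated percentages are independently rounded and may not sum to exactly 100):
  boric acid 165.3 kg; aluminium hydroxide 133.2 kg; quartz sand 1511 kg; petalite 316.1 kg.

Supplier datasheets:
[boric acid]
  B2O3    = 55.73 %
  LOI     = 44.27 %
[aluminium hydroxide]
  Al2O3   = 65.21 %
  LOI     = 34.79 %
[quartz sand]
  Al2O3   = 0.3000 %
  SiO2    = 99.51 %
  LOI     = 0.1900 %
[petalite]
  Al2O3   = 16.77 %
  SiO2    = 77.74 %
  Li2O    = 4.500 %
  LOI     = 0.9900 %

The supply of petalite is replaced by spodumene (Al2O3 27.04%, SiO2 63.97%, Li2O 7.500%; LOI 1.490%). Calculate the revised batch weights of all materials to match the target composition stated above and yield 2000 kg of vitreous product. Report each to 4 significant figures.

Revised batch per 2000 kg vitreous product:
  boric acid: 165.3 kg
  aluminium hydroxide: 135.3 kg
  quartz sand: 1636 kg
  spodumene: 189.7 kg
Total batch = 2126 kg; LOI loss = 126.2 kg

All arithmetic holds exact precision through the solve — working values are shown rounded to four significant figures on the page; each reported number receives exactly one rounding; the derived quantities (net glass mass, ignition loss, the four compositions, the totals, yield) are carried from the weighed amounts for 2000 kg of glass at full float precision as written in question or answer.
Target oxide masses per 2000 kg vitreous product:
  Al2O3: 7.220% × 2000 = 144.4 kg
  SiO2: 87.46% × 2000 = 1749 kg
  B2O3: 4.606% × 2000 = 92.12 kg
  Li2O: 0.7112% × 2000 = 14.22 kg
Sums-versus-targets review on the weights just shown, against the basis in use (delivered sums recover each target net of answer rounding effects):
  Al2O3: 135.3·0.6521 + 1636·0.003000 + 189.7·0.2704 = 144.4 kg (target 144.4 kg)
  SiO2: 1636·0.9951 + 189.7·0.6397 = 1749 kg (target 1749 kg)
  B2O3: 165.3·0.5573 = 92.12 kg (target 92.12 kg)
  Li2O: 189.7·0.07500 = 14.23 kg (target 14.22 kg)
Glass-mass bookkeeping: the batch minus its LOI: 2000 kg (oxide target masses add up to 2000 kg; stated basis 2000 kg — any gap is answer rounding).
Batch total: Σ batch = 2126 kg; loss to ignition Σ batch·LOI = 126.2 kg; as yield: glass ÷ batch → 94.07%.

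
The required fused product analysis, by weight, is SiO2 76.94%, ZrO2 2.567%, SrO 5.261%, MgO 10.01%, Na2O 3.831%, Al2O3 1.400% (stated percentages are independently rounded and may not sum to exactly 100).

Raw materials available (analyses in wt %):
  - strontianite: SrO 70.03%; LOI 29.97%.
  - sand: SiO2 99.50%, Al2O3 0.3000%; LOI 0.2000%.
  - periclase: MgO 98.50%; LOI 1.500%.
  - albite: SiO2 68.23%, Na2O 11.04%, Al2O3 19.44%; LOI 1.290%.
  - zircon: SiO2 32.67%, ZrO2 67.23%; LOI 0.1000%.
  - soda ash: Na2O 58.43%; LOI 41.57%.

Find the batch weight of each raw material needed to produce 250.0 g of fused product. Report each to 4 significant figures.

Working values appear rounded to 4 significant digits within the worked lines. All internal work carries exact precision at each step; each reported value undergoes a single rounding; derived quantities (glass mass, LOI, six oxide percentages, the yield, the totals) are carried from the batch weights on 250.0 g of glass at full float precision exactly as printed in question or answer.
Target masses of each oxide per 250.0 g fused product:
  SiO2: 76.94% × 250.0 = 192.4 g
  ZrO2: 2.567% × 250.0 = 6.418 g
  SrO: 5.261% × 250.0 = 13.15 g
  MgO: 10.01% × 250.0 = 25.02 g
  Na2O: 3.831% × 250.0 = 9.578 g
  Al2O3: 1.400% × 250.0 = 3.500 g
Oxide-by-oxide audit given the weights on record, at the basis given (sums match the target masses exact up to rounding of places):
  SiO2: 179.7·0.9950 + 15.23·0.6823 + 9.546·0.3267 = 192.3 g (target 192.4 g)
  ZrO2: 9.546·0.6723 = 6.418 g (target 6.418 g)
  SrO: 18.78·0.7003 = 13.15 g (target 13.15 g)
  MgO: 25.41·0.9850 = 25.03 g (target 25.02 g)
  Na2O: 15.23·0.1104 + 13.51·0.5843 = 9.575 g (target 9.578 g)
  Al2O3: 179.7·0.003000 + 15.23·0.1944 = 3.500 g (target 3.500 g)
Consistency of the glass mass: batch Σ − ignition loss = 250.0 g (targets for the oxides total 250.0 g; against the stated basis, 250.0 g — a pure rounding effect).
Batch grand total — Σ batch = 262.2 g; loss to ignition Σ batch·LOI = 12.19 g; yield = glass ÷ total batch = 95.35%.

Batch per 250.0 g fused product:
  strontianite: 18.78 g
  sand: 179.7 g
  periclase: 25.41 g
  albite: 15.23 g
  zircon: 9.546 g
  soda ash: 13.51 g
Total batch = 262.2 g; LOI loss = 12.19 g; yield = 95.35%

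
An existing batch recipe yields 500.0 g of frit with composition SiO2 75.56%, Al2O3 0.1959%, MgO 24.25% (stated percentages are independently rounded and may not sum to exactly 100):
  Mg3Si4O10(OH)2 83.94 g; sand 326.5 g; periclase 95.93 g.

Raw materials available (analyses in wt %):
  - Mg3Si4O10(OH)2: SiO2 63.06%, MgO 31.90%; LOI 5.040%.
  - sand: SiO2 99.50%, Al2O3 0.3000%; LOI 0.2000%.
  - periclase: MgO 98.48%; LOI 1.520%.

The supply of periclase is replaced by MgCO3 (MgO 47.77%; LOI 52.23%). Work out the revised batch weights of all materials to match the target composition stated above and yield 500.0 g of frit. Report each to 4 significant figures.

Working values are displayed rounded to 4 significant digits when written out; all internal work runs at full precision end to end; every reported number receives exactly one rounding; the derived quantities (totals, the three compositions, yield, LOI, glass mass) are recomputed from the weighed amounts per 500.0 g of glass in exact precision as quoted within either problem or answer.
Target oxide masses per 500.0 g frit:
  SiO2: 75.56% × 500.0 = 377.8 g
  Al2O3: 0.1959% × 500.0 = 0.9795 g
  MgO: 24.25% × 500.0 = 121.2 g
Sums-versus-targets review given the weights on record, under the basis named above (sum by sum, the targets are met once rounding is allowed for):
  SiO2: 83.94·0.6306 + 326.5·0.9950 = 377.8 g (target 377.8 g)
  Al2O3: 326.5·0.003000 = 0.9795 g (target 0.9795 g)
  MgO: 83.94·0.3190 + 197.8·0.4777 = 121.3 g (target 121.2 g)
Glass mass check: batch total minus LOI = 500.0 g (targets for the oxides total 500.0 g; against the stated basis, 500.0 g — any gap is answer rounding).
Batch total: Σ batch = 608.2 g; Σ batch·LOI gives LOI loss = 108.2 g; yield, glass over the total, = 82.21%.

Revised batch per 500.0 g frit:
  Mg3Si4O10(OH)2: 83.94 g
  sand: 326.5 g
  MgCO3: 197.8 g
Total batch = 608.2 g; LOI loss = 108.2 g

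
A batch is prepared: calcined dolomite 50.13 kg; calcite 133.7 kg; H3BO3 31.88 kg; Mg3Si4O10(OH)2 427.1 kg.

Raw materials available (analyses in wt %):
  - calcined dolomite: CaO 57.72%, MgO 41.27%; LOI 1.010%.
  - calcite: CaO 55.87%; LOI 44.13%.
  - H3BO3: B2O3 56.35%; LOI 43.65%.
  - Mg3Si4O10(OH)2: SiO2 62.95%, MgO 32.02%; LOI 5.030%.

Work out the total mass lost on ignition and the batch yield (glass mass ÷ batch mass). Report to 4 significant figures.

LOI loss = 94.91 kg; glass = 547.9 kg; yield = 85.24%

Values along the way are printed (rounded to 4 significant figures) when written out. The working math holds full float precision in all steps. Exactly one rounding lands on each reported result. The derived quantities are recomputed at full float precision (the four compositions, the totals, glass mass, LOI, the yield) starting from the weights per 547.9 kg of glass, exactly as shown in the problem or answer text.
Material-by-material LOI:
  calcined dolomite: 50.13 × 0.01010 = 0.5063 kg
  calcite: 133.7 × 0.4413 = 59.00 kg
  H3BO3: 31.88 × 0.4365 = 13.92 kg
  Mg3Si4O10(OH)2: 427.1 × 0.05030 = 21.48 kg
Total LOI = 94.91 kg
Glass = batch − LOI = 642.8 − 94.91 = 547.9 kg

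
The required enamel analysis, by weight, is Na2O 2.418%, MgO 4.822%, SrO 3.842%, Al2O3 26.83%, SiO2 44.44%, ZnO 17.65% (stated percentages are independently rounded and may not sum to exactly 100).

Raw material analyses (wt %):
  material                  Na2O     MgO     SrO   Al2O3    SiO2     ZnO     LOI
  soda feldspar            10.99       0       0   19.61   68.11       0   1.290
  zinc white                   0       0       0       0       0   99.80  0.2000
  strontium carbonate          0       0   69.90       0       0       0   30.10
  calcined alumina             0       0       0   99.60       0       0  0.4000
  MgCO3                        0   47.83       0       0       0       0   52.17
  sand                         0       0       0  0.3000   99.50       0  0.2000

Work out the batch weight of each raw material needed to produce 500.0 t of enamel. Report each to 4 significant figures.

Working values are printed rounded off to 4 significant figures at each printed step. The working math holds exact precision at each step. Every reported value sees exactly one rounding — all derived quantities are rebuilt at full float precision (the totals, ignition loss, the six compositions, glass mass, yield) starting from the weights at 500.0 t of glass, precisely as stated by the problem or the answer.
Target oxide masses per 500.0 t enamel:
  Na2O: 2.418% × 500.0 = 12.09 t
  MgO: 4.822% × 500.0 = 24.11 t
  SrO: 3.842% × 500.0 = 19.21 t
  Al2O3: 26.83% × 500.0 = 134.2 t
  SiO2: 44.44% × 500.0 = 222.2 t
  ZnO: 17.65% × 500.0 = 88.25 t
Per-oxide balance check applying the batch weights above, at the basis given (target by target, the sums agree once rounding is allowed for):
  Na2O: 110.0·0.1099 = 12.09 t (target 12.09 t)
  MgO: 50.41·0.4783 = 24.11 t (target 24.11 t)
  SrO: 27.48·0.6990 = 19.21 t (target 19.21 t)
  Al2O3: 110.0·0.1961 + 112.6·0.9960 + 148.0·0.003000 = 134.2 t (target 134.2 t)
  SiO2: 110.0·0.6811 + 148.0·0.9950 = 222.2 t (target 222.2 t)
  ZnO: 88.43·0.9980 = 88.25 t (target 88.25 t)
Glass-mass bookkeeping: net batch after ignition = 500.0 t (per-oxide target masses sum to 500.0 t; versus the stated basis of 500.0 t — differing by rounding only).
Whole-batch sum: Σ batch = 536.9 t; LOI loss = Σ batch·LOI = 36.91 t; yield: glass divided by total = 93.13%.

Batch per 500.0 t enamel:
  soda feldspar: 110.0 t
  zinc white: 88.43 t
  strontium carbonate: 27.48 t
  calcined alumina: 112.6 t
  MgCO3: 50.41 t
  sand: 148.0 t
Total batch = 536.9 t; LOI loss = 36.91 t; yield = 93.13%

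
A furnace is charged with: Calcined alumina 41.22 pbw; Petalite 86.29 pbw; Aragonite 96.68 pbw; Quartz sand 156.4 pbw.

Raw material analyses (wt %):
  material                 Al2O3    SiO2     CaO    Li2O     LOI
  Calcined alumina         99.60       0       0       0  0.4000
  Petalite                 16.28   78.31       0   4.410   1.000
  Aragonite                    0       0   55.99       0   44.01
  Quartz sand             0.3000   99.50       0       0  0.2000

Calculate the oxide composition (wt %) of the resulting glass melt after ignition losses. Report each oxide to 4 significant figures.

Glass mass = 336.7 pbw (batch 380.6 − LOI 43.89).
Composition: Al2O3 16.50%, SiO2 66.29%, CaO 16.08%, Li2O 1.130%

In-progress results appear (rounded to four significant figures) within the worked lines — all internal work keeps exact precision end to end — every reported result receives exactly one rounding — derived quantities, including the totals, the four compositions, glass mass, yield, ignition loss, are computed from the weighed amounts for 336.7 pbw of glass at full float precision as given in question or answer.
What the batch supplies per oxide:
  Al2O3: 41.22·0.9960 + 86.29·0.1628 + 156.4·0.003000 = 55.57 pbw
  SiO2: 86.29·0.7831 + 156.4·0.9950 = 223.2 pbw
  CaO: 96.68·0.5599 = 54.13 pbw
  Li2O: 86.29·0.04410 = 3.805 pbw
LOI: 41.22·0.004000 + 86.29·0.01000 + 96.68·0.4401 + 156.4·0.002000 = 43.89 pbw
batch − LOI leaves glass = 380.6 − 43.89 = 336.7 pbw (= Σ oxide masses)
wt % = oxide mass / glass mass × 100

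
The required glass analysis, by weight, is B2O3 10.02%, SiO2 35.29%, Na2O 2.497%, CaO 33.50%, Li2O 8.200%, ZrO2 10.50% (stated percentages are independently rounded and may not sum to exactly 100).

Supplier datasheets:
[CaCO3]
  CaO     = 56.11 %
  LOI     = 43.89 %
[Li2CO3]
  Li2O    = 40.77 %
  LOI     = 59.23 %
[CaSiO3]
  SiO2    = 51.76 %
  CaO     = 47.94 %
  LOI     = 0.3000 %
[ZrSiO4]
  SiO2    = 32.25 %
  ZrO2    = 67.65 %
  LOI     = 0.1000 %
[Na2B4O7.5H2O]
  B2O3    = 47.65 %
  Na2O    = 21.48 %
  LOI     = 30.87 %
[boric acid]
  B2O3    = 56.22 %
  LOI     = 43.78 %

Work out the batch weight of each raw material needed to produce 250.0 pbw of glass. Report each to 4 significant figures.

Batch per 250.0 pbw glass:
  CaCO3: 24.29 pbw
  Li2CO3: 50.28 pbw
  CaSiO3: 146.3 pbw
  ZrSiO4: 38.80 pbw
  Na2B4O7.5H2O: 29.06 pbw
  boric acid: 19.93 pbw
Total batch = 308.7 pbw; LOI loss = 58.62 pbw; yield = 81.01%

Mid-chain values are shown, with 4-significant-figure rounding, across the worked steps. Every computation keeps full float precision throughout — every reported number carries a single rounding. Derived quantities, which include net glass mass, the six compositions, yield, LOI, the totals, are carried at full float precision, as set out in the question or the answer, from the weighed amounts at 250.0 pbw of glass.
Oxide-by-oxide targets in 250.0 pbw glass:
  B2O3: 10.02% × 250.0 = 25.05 pbw
  SiO2: 35.29% × 250.0 = 88.22 pbw
  Na2O: 2.497% × 250.0 = 6.242 pbw
  CaO: 33.50% × 250.0 = 83.75 pbw
  Li2O: 8.200% × 250.0 = 20.50 pbw
  ZrO2: 10.50% × 250.0 = 26.25 pbw
Balance tally, oxide-wise, per the reported batch figures, on the stated basis (summed amounts equal target values once rounding is allowed for):
  B2O3: 29.06·0.4765 + 19.93·0.5622 = 25.05 pbw (target 25.05 pbw)
  SiO2: 146.3·0.5176 + 38.80·0.3225 = 88.24 pbw (target 88.22 pbw)
  Na2O: 29.06·0.2148 = 6.242 pbw (target 6.242 pbw)
  CaO: 24.29·0.5611 + 146.3·0.4794 = 83.77 pbw (target 83.75 pbw)
  Li2O: 50.28·0.4077 = 20.50 pbw (target 20.50 pbw)
  ZrO2: 38.80·0.6765 = 26.25 pbw (target 26.25 pbw)
Glass-mass sanity pass: batch total minus LOI = 250.0 pbw (oxide target masses add up to 250.0 pbw; stated basis 250.0 pbw — rounding explains the deltas).
Whole-batch sum: Σ batch = 308.7 pbw; ignition loss, Σ(batch × LOI) = 58.62 pbw; glass ÷ batch gives a yield of 81.01%.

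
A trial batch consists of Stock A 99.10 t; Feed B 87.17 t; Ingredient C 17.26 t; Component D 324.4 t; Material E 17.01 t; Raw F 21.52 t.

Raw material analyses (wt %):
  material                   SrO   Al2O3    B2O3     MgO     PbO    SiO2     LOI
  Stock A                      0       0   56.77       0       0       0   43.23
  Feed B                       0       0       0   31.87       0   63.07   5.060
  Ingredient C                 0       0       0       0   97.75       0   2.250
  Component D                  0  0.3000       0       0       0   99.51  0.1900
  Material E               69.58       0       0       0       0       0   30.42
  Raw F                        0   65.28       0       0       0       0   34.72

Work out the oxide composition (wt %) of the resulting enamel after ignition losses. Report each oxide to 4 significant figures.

The intermediate values are printed, with 4-significant-digit rounding, within the worked lines; the working math maintains exact precision through every step; a single rounding yields every reported figure; derived quantities (ignition loss, net glass mass, totals, yield, the six compositions) are carried using the weight values for 505.6 t of glass in exact precision as written in the question or the answer.
Mass of each oxide from the mix:
  SrO: 17.01·0.6958 = 11.84 t
  Al2O3: 324.4·0.003000 + 21.52·0.6528 = 15.02 t
  B2O3: 99.10·0.5677 = 56.26 t
  MgO: 87.17·0.3187 = 27.78 t
  PbO: 17.26·0.9775 = 16.87 t
  SiO2: 87.17·0.6307 + 324.4·0.9951 = 377.8 t
LOI: 99.10·0.4323 + 87.17·0.05060 + 17.26·0.02250 + 324.4·0.001900 + 17.01·0.3042 + 21.52·0.3472 = 60.90 t
Resulting glass, batch − LOI: 566.5 − 60.90 = 505.6 t (= the summed oxide contributions)
wt % = oxide mass / glass mass × 100

Glass mass = 505.6 t (batch 566.5 − LOI 60.90).
Composition: SrO 2.341%, Al2O3 2.971%, B2O3 11.13%, MgO 5.495%, PbO 3.337%, SiO2 74.73%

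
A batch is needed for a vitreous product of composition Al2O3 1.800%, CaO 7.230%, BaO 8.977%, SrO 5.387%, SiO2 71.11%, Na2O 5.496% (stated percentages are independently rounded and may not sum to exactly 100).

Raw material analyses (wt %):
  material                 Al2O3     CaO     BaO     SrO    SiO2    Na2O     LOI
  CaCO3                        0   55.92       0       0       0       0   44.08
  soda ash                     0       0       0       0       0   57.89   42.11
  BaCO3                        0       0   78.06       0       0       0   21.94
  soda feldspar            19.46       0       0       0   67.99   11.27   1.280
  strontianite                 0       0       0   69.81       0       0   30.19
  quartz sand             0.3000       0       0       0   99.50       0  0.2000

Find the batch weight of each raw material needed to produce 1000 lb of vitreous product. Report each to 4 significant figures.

Batch per 1000 lb vitreous product:
  CaCO3: 129.3 lb
  soda ash: 78.91 lb
  BaCO3: 115.0 lb
  soda feldspar: 82.35 lb
  strontianite: 77.17 lb
  quartz sand: 658.4 lb
Total batch = 1141 lb; LOI loss = 141.1 lb; yield = 87.63%

Values along the way are displayed rounded off to 4 significant digits in the printout. All internal work carries full precision at each step — every reported value sees exactly one rounding. All derived quantities, including yield, the six compositions, the totals, ignition loss, glass mass, are recomputed using the weight values per 1000 lb of glass in full precision exactly as shown in question or answer.
The oxide mass targets at 1000 lb vitreous product:
  Al2O3: 1.800% × 1000 = 18.00 lb
  CaO: 7.230% × 1000 = 72.30 lb
  BaO: 8.977% × 1000 = 89.77 lb
  SrO: 5.387% × 1000 = 53.87 lb
  SiO2: 71.11% × 1000 = 711.1 lb
  Na2O: 5.496% × 1000 = 54.96 lb
Per-oxide balance check on the weights just shown, relative to the basis at hand (sums match the target masses modulo rounding of the values):
  Al2O3: 82.35·0.1946 + 658.4·0.003000 = 18.00 lb (target 18.00 lb)
  CaO: 129.3·0.5592 = 72.30 lb (target 72.30 lb)
  BaO: 115.0·0.7806 = 89.77 lb (target 89.77 lb)
  SrO: 77.17·0.6981 = 53.87 lb (target 53.87 lb)
  SiO2: 82.35·0.6799 + 658.4·0.9950 = 711.1 lb (target 711.1 lb)
  Na2O: 78.91·0.5789 + 82.35·0.1127 = 54.96 lb (target 54.96 lb)
The glass-mass cross-check: Σ batch − LOI loss = 1000 lb (per-oxide target masses sum to 1000 lb; basis as stated: 1000 lb — rounding explains the deltas).
Batch total: Σ batch = 1141 lb; ignition loss, Σ(batch × LOI) = 141.1 lb; the yield ratio, glass ÷ batch: 87.63%.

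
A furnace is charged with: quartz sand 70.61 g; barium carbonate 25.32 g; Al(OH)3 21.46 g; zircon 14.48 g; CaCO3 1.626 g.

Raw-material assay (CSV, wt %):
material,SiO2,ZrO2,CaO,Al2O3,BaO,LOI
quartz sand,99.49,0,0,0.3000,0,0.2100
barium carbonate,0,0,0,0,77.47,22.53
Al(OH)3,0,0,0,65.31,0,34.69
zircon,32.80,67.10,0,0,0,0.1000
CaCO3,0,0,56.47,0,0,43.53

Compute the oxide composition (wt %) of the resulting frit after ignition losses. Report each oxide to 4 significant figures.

Glass mass = 119.5 g (batch 133.5 − LOI 14.02).
Composition: SiO2 62.77%, ZrO2 8.132%, CaO 0.7685%, Al2O3 11.91%, BaO 16.42%

The whole derivation runs at exact precision through every step — the intermediate values appear, with 4-significant-figure rounding, at each printed step. Each reported number undergoes a single rounding — derived quantities are rebuilt from the batch weights for 119.5 g of glass in full precision (yield, the five compositions, the totals, LOI, glass mass) as given in the question or the answer.
Per-oxide mass from batch:
  SiO2: 70.61·0.9949 + 14.48·0.3280 = 75.00 g
  ZrO2: 14.48·0.6710 = 9.716 g
  CaO: 1.626·0.5647 = 0.9182 g
  Al2O3: 70.61·0.003000 + 21.46·0.6531 = 14.23 g
  BaO: 25.32·0.7747 = 19.62 g
LOI: 70.61·0.002100 + 25.32·0.2253 + 21.46·0.3469 + 14.48·0.001000 + 1.626·0.4353 = 14.02 g
batch − LOI leaves glass = 133.5 − 14.02 = 119.5 g (matching Σ of the oxides)
wt % = oxide mass / glass mass × 100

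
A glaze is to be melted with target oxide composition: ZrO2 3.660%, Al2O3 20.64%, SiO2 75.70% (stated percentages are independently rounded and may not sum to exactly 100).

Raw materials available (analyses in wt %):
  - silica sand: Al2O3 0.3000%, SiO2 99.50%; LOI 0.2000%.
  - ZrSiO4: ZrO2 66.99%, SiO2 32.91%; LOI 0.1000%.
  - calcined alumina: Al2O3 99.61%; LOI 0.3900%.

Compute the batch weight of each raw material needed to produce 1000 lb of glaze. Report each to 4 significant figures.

Mid-chain values appear, rounded to 4 significant figures, as written. The working math maintains exact precision all the way through; exactly one rounding lands on each reported value. All derived quantities are rebuilt at full precision (three oxide percentages, totals, the yield, glass mass, ignition loss) using the weight values per 1000 lb of glass as they appear in the question or the answer.
Target oxide masses per 1000 lb glaze:
  ZrO2: 3.660% × 1000 = 36.60 lb
  Al2O3: 20.64% × 1000 = 206.4 lb
  SiO2: 75.70% × 1000 = 757.0 lb
Oxide-by-oxide audit given the weights on record, per the basis as stated (sums match the target masses exact up to rounding of places):
  ZrO2: 54.64·0.6699 = 36.60 lb (target 36.60 lb)
  Al2O3: 742.7·0.003000 + 205.0·0.9961 = 206.4 lb (target 206.4 lb)
  SiO2: 742.7·0.9950 + 54.64·0.3291 = 757.0 lb (target 757.0 lb)
Glass-mass closure: net batch after ignition = 1000 lb (targets for the oxides total 1000 lb; basis as stated: 1000 lb — differing by rounding only).
Total batch = Σ batch = 1002 lb; LOI removed, Σ of batch·LOI: 2.340 lb; yield = glass ÷ total batch = 99.77%.

Batch per 1000 lb glaze:
  silica sand: 742.7 lb
  ZrSiO4: 54.64 lb
  calcined alumina: 205.0 lb
Total batch = 1002 lb; LOI loss = 2.340 lb; yield = 99.77%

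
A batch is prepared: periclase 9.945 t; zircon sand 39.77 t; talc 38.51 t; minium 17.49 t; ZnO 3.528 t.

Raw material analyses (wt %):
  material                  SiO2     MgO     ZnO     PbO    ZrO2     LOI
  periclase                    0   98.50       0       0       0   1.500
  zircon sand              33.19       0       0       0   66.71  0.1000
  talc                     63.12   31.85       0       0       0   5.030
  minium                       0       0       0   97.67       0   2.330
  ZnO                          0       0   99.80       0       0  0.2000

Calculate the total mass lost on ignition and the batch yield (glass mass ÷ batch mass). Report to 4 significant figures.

LOI loss = 2.541 t; glass = 106.7 t; yield = 97.67%

All arithmetic runs at exact precision end to end — mid-chain values are shown rounded to 4 significant figures when written out — every reported figure takes exactly one rounding; the derived quantities, including the five compositions, ignition loss, totals, glass mass, the yield, are computed from the weighed amounts for 106.7 t of glass at exact precision precisely as stated by the question or the answer.
Ignition loss by material:
  periclase: 9.945 × 0.01500 = 0.1492 t
  zircon sand: 39.77 × 0.001000 = 0.03977 t
  talc: 38.51 × 0.05030 = 1.937 t
  minium: 17.49 × 0.02330 = 0.4075 t
  ZnO: 3.528 × 0.002000 = 0.007056 t
Total LOI = 2.541 t
Glass = batch − LOI = 109.2 − 2.541 = 106.7 t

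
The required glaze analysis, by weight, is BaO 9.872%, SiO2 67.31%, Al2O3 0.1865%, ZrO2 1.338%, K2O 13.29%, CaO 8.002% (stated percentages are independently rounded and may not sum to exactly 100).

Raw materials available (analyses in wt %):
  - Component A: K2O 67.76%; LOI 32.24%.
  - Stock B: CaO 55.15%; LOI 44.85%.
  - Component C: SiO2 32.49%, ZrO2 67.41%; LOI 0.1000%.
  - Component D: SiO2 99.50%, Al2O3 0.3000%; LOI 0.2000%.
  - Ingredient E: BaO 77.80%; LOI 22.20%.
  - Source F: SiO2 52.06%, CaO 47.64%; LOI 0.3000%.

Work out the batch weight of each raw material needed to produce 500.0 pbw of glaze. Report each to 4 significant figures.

All internal work carries full float precision at all times — mid-chain values are shown (rounded to four significant figures) across the worked steps — every reported result undergoes a single rounding. Derived quantities (the yield, totals, net glass mass, six oxide percentages, LOI) are recomputed in full precision from the batch weights for 500.0 pbw of glass, as given in the problem or answer text.
Per-oxide target masses for 500.0 pbw glaze:
  BaO: 9.872% × 500.0 = 49.36 pbw
  SiO2: 67.31% × 500.0 = 336.6 pbw
  Al2O3: 0.1865% × 500.0 = 0.9325 pbw
  ZrO2: 1.338% × 500.0 = 6.690 pbw
  K2O: 13.29% × 500.0 = 66.45 pbw
  CaO: 8.002% × 500.0 = 40.01 pbw
Balance tally, oxide-wise, given the weights on record, at the basis given (every target is met by its sum once rounding is allowed for):
  BaO: 63.44·0.7780 = 49.36 pbw (target 49.36 pbw)
  SiO2: 9.924·0.3249 + 310.8·0.9950 + 46.19·0.5206 = 336.5 pbw (target 336.6 pbw)
  Al2O3: 310.8·0.003000 = 0.9324 pbw (target 0.9325 pbw)
  ZrO2: 9.924·0.6741 = 6.690 pbw (target 6.690 pbw)
  K2O: 98.07·0.6776 = 66.45 pbw (target 66.45 pbw)
  CaO: 32.65·0.5515 + 46.19·0.4764 = 40.01 pbw (target 40.01 pbw)
Mass balance on the glass: total charge less LOI = 500.0 pbw (the targets, summed, come to 500.0 pbw; versus the stated basis of 500.0 pbw — a pure rounding effect).
Whole-batch sum: Σ batch = 561.1 pbw; loss to ignition Σ batch·LOI = 61.12 pbw; yield = glass ÷ total batch = 89.11%.

Batch per 500.0 pbw glaze:
  Component A: 98.07 pbw
  Stock B: 32.65 pbw
  Component C: 9.924 pbw
  Component D: 310.8 pbw
  Ingredient E: 63.44 pbw
  Source F: 46.19 pbw
Total batch = 561.1 pbw; LOI loss = 61.12 pbw; yield = 89.11%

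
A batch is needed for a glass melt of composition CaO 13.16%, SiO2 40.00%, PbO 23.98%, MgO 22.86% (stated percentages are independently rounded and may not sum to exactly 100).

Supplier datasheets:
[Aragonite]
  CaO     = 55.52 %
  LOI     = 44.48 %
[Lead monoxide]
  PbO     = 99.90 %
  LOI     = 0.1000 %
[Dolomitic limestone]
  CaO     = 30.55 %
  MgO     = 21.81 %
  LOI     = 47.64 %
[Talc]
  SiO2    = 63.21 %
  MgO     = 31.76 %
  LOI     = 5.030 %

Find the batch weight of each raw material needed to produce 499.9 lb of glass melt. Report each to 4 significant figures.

Every computation maintains full precision through the solve — working values are rounded off to 4 significant figures as shown — each reported value is rounded once only — the derived quantities (totals, the yield, LOI, net glass mass, the four compositions) are re-derived in full float precision from the weighed amounts for 499.9 lb of glass, as written in the problem or answer text.
Oxide-by-oxide targets in 499.9 lb glass melt:
  CaO: 13.16% × 499.9 = 65.79 lb
  SiO2: 40.00% × 499.9 = 200.0 lb
  PbO: 23.98% × 499.9 = 119.9 lb
  MgO: 22.86% × 499.9 = 114.3 lb
Per-oxide balance check given the weights on record, per the basis as stated (sums match the target masses net of answer rounding effects):
  CaO: 83.66·0.5552 + 63.30·0.3055 = 65.79 lb (target 65.79 lb)
  SiO2: 316.3·0.6321 = 199.9 lb (target 200.0 lb)
  PbO: 120.0·0.9990 = 119.9 lb (target 119.9 lb)
  MgO: 63.30·0.2181 + 316.3·0.3176 = 114.3 lb (target 114.3 lb)
Auditing the glass mass value: the batch minus its LOI: 499.9 lb (targets for the oxides total 499.9 lb; stated basis 499.9 lb — a pure rounding effect).
Batch total: Σ batch = 583.3 lb; Σ batch·LOI gives LOI loss = 83.40 lb; glass ÷ batch gives a yield of 85.70%.

Batch per 499.9 lb glass melt:
  Aragonite: 83.66 lb
  Lead monoxide: 120.0 lb
  Dolomitic limestone: 63.30 lb
  Talc: 316.3 lb
Total batch = 583.3 lb; LOI loss = 83.40 lb; yield = 85.70%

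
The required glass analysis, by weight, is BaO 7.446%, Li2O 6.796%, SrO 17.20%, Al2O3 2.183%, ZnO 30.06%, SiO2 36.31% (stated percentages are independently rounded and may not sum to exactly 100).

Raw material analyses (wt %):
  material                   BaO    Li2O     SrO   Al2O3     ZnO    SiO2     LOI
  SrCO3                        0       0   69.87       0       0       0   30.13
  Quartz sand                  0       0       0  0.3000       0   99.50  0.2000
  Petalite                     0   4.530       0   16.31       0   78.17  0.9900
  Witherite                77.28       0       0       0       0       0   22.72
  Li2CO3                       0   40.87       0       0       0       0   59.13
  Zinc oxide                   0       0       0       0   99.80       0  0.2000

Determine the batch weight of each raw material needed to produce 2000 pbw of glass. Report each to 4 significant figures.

The whole derivation holds full float precision from start to finish — mid-chain values are printed, rounded to 4 significant figures, as written — exactly one rounding goes into each reported result; the derived quantities (net glass mass, the six compositions, totals, yield, ignition loss) are computed from the weighed amounts at 2000 pbw of glass in exact precision as they appear in the problem or answer text.
Target oxide masses per 2000 pbw glass:
  BaO: 7.446% × 2000 = 148.9 pbw
  Li2O: 6.796% × 2000 = 135.9 pbw
  SrO: 17.20% × 2000 = 344.0 pbw
  Al2O3: 2.183% × 2000 = 43.66 pbw
  ZnO: 30.06% × 2000 = 601.2 pbw
  SiO2: 36.31% × 2000 = 726.2 pbw
A balance pass over the oxides, given the weights on record, at the basis given (every target is met by its sum inside rounding margins):
  BaO: 192.7·0.7728 = 148.9 pbw (target 148.9 pbw)
  Li2O: 258.0·0.04530 + 304.0·0.4087 = 135.9 pbw (target 135.9 pbw)
  SrO: 492.3·0.6987 = 344.0 pbw (target 344.0 pbw)
  Al2O3: 527.2·0.003000 + 258.0·0.1631 = 43.66 pbw (target 43.66 pbw)
  ZnO: 602.4·0.9980 = 601.2 pbw (target 601.2 pbw)
  SiO2: 527.2·0.9950 + 258.0·0.7817 = 726.2 pbw (target 726.2 pbw)
Glass mass check: whole batch net of LOI = 2000 pbw (the Σ of target masses is 2000 pbw; the stated basis being 2000 pbw — differing by rounding only).
Adding the batch up: Σ batch = 2377 pbw; LOI loss = Σ batch·LOI = 376.7 pbw; the yield ratio, glass ÷ batch: 84.15%.

Batch per 2000 pbw glass:
  SrCO3: 492.3 pbw
  Quartz sand: 527.2 pbw
  Petalite: 258.0 pbw
  Witherite: 192.7 pbw
  Li2CO3: 304.0 pbw
  Zinc oxide: 602.4 pbw
Total batch = 2377 pbw; LOI loss = 376.7 pbw; yield = 84.15%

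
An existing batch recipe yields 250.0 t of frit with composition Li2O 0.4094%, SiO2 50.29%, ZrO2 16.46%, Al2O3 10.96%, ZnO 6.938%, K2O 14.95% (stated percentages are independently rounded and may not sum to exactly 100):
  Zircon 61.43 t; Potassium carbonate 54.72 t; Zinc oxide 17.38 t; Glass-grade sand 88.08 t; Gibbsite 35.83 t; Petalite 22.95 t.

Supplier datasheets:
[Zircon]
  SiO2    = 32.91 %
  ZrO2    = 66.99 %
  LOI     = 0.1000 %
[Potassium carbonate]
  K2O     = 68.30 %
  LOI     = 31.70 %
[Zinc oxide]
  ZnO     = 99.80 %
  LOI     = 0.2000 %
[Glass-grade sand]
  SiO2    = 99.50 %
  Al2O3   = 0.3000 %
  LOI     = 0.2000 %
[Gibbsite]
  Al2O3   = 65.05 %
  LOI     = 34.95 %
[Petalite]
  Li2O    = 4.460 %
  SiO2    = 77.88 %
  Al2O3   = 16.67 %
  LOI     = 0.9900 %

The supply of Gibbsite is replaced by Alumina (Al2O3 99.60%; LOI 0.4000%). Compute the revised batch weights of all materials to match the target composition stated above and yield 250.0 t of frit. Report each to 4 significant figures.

All internal work runs at full precision all the way through. Intermediates appear, with 4-significant-figure rounding, as written — every reported result undergoes a single rounding — derived quantities are rebuilt from the weighed amounts for 250.0 t of glass in full precision (totals, glass mass, ignition loss, yield, six oxide percentages) as they appear in the question or the answer.
Oxide-by-oxide targets in 250.0 t frit:
  Li2O: 0.4094% × 250.0 = 1.023 t
  SiO2: 50.29% × 250.0 = 125.7 t
  ZrO2: 16.46% × 250.0 = 41.15 t
  Al2O3: 10.96% × 250.0 = 27.40 t
  ZnO: 6.938% × 250.0 = 17.34 t
  K2O: 14.95% × 250.0 = 37.38 t
Checking each oxide sum applying the batch weights above, per the basis as stated (delivered sums recover each target given rounding of the digits):
  Li2O: 22.95·0.04460 = 1.024 t (target 1.023 t)
  SiO2: 61.43·0.3291 + 88.08·0.9950 + 22.95·0.7788 = 125.7 t (target 125.7 t)
  ZrO2: 61.43·0.6699 = 41.15 t (target 41.15 t)
  Al2O3: 88.08·0.003000 + 23.40·0.9960 + 22.95·0.1667 = 27.40 t (target 27.40 t)
  ZnO: 17.38·0.9980 = 17.35 t (target 17.34 t)
  K2O: 54.72·0.6830 = 37.37 t (target 37.38 t)
Consistency of the glass mass: total charge less LOI = 250.0 t (per-oxide target masses sum to 250.0 t; basis as stated: 250.0 t — deltas are rounding alone).
Batch grand total — Σ batch = 268.0 t; Σ batch·LOI gives LOI loss = 17.94 t; yield = glass ÷ total batch = 93.31%.

Revised batch per 250.0 t frit:
  Zircon: 61.43 t
  Potassium carbonate: 54.72 t
  Zinc oxide: 17.38 t
  Glass-grade sand: 88.08 t
  Alumina: 23.40 t
  Petalite: 22.95 t
Total batch = 268.0 t; LOI loss = 17.94 t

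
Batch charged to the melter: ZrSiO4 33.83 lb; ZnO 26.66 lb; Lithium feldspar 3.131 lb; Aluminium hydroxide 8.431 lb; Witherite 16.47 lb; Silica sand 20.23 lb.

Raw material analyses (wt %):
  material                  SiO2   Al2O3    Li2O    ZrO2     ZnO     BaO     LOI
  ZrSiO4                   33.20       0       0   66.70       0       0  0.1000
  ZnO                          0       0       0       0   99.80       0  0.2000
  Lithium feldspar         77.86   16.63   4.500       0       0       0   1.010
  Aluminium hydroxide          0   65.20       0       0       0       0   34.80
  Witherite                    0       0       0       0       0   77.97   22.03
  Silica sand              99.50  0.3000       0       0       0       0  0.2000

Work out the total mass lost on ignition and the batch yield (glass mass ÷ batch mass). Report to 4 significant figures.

LOI loss = 6.722 lb; glass = 102.0 lb; yield = 93.82%

Intermediates are displayed, rounded to 4 significant digits, in the printout. The whole derivation holds full float precision throughout — every reported figure is rounded only once; derived quantities (net glass mass, the six compositions, the totals, ignition loss, the yield) are computed at exact precision from the weighed amounts at 102.0 lb of glass, as given in question or answer.
Ignition loss by material:
  ZrSiO4: 33.83 × 0.001000 = 0.03383 lb
  ZnO: 26.66 × 0.002000 = 0.05332 lb
  Lithium feldspar: 3.131 × 0.01010 = 0.03162 lb
  Aluminium hydroxide: 8.431 × 0.3480 = 2.934 lb
  Witherite: 16.47 × 0.2203 = 3.628 lb
  Silica sand: 20.23 × 0.002000 = 0.04046 lb
Total LOI = 6.722 lb
Glass = batch − LOI = 108.8 − 6.722 = 102.0 lb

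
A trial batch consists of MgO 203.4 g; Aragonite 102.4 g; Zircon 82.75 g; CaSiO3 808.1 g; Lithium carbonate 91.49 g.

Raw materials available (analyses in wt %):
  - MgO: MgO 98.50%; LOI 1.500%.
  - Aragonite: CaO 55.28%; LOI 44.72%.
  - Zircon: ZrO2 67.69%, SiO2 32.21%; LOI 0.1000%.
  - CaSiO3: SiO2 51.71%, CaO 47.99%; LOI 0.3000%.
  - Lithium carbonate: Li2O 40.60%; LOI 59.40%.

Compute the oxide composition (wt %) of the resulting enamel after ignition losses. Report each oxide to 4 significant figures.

The intermediate values are shown, rounded to four significant digits, within the worked lines. All internal work runs at full float precision in every operation. Every reported figure takes just one rounding. Derived quantities (five oxide percentages, LOI, yield, totals, net glass mass) are carried in full precision from the batch weights on 1182 g of glass, as given in either problem or answer.
Oxide masses out of the charge:
  ZrO2: 82.75·0.6769 = 56.01 g
  Li2O: 91.49·0.4060 = 37.14 g
  MgO: 203.4·0.9850 = 200.3 g
  SiO2: 82.75·0.3221 + 808.1·0.5171 = 444.5 g
  CaO: 102.4·0.5528 + 808.1·0.4799 = 444.4 g
LOI: 203.4·0.01500 + 102.4·0.4472 + 82.75·0.001000 + 808.1·0.003000 + 91.49·0.5940 = 105.7 g
Resulting glass, batch − LOI: 1288 − 105.7 = 1182 g (consistent with Σ oxide mass)
each oxide over glass, ×100, is wt %

Glass mass = 1182 g (batch 1288 − LOI 105.7).
Composition: ZrO2 4.737%, Li2O 3.141%, MgO 16.94%, SiO2 37.59%, CaO 37.58%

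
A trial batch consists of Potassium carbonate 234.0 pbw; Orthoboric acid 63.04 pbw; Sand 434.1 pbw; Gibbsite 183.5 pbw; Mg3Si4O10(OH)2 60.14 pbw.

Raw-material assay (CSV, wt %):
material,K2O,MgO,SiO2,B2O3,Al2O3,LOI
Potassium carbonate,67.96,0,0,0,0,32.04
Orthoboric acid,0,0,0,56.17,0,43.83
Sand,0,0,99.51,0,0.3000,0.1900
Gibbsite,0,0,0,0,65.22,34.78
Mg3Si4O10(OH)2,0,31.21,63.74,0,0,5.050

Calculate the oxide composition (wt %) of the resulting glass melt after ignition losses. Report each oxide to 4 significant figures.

The working math maintains full precision in all steps. Intermediates are shown rounded to four significant figures within the worked lines — each reported result is rounded a single time — derived quantities are carried at full float precision (net glass mass, the five compositions, the totals, LOI, the yield) starting from the weights at 804.5 pbw of glass, as they appear in the question or the answer.
Oxide masses out of the charge:
  K2O: 234.0·0.6796 = 159.0 pbw
  MgO: 60.14·0.3121 = 18.77 pbw
  SiO2: 434.1·0.9951 + 60.14·0.6374 = 470.3 pbw
  B2O3: 63.04·0.5617 = 35.41 pbw
  Al2O3: 434.1·0.003000 + 183.5·0.6522 = 121.0 pbw
LOI: 234.0·0.3204 + 63.04·0.4383 + 434.1·0.001900 + 183.5·0.3478 + 60.14·0.05050 = 170.3 pbw
Glass = total batch minus LOI = 974.8 − 170.3 = 804.5 pbw (equal to the oxide-mass sum)
wt %: oxide over glass, times 100

Glass mass = 804.5 pbw (batch 974.8 − LOI 170.3).
Composition: K2O 19.77%, MgO 2.333%, SiO2 58.46%, B2O3 4.401%, Al2O3 15.04%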